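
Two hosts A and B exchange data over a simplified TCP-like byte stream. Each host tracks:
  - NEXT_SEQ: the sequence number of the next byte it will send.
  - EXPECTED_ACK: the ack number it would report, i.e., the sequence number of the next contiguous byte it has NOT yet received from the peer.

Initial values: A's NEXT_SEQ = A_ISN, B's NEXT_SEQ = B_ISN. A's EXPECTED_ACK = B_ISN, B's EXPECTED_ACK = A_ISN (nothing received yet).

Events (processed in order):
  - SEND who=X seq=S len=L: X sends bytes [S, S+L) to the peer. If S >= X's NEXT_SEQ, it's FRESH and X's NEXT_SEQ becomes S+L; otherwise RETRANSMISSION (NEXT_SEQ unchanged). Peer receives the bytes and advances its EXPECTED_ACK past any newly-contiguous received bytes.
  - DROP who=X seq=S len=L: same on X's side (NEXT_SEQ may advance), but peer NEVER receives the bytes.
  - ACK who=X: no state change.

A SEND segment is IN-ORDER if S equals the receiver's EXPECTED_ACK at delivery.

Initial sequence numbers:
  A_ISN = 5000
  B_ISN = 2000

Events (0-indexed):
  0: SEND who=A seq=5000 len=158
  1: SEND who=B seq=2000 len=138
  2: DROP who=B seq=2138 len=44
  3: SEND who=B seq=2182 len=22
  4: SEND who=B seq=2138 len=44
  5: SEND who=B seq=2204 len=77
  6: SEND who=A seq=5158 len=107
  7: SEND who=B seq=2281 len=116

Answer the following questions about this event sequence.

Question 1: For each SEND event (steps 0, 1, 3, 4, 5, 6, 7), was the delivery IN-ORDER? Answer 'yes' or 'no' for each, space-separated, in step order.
Step 0: SEND seq=5000 -> in-order
Step 1: SEND seq=2000 -> in-order
Step 3: SEND seq=2182 -> out-of-order
Step 4: SEND seq=2138 -> in-order
Step 5: SEND seq=2204 -> in-order
Step 6: SEND seq=5158 -> in-order
Step 7: SEND seq=2281 -> in-order

Answer: yes yes no yes yes yes yes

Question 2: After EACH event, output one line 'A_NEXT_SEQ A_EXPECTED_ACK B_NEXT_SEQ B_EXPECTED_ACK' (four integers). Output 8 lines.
5158 2000 2000 5158
5158 2138 2138 5158
5158 2138 2182 5158
5158 2138 2204 5158
5158 2204 2204 5158
5158 2281 2281 5158
5265 2281 2281 5265
5265 2397 2397 5265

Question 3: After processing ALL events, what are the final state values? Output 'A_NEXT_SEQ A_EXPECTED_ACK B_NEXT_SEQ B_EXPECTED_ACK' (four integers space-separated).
Answer: 5265 2397 2397 5265

Derivation:
After event 0: A_seq=5158 A_ack=2000 B_seq=2000 B_ack=5158
After event 1: A_seq=5158 A_ack=2138 B_seq=2138 B_ack=5158
After event 2: A_seq=5158 A_ack=2138 B_seq=2182 B_ack=5158
After event 3: A_seq=5158 A_ack=2138 B_seq=2204 B_ack=5158
After event 4: A_seq=5158 A_ack=2204 B_seq=2204 B_ack=5158
After event 5: A_seq=5158 A_ack=2281 B_seq=2281 B_ack=5158
After event 6: A_seq=5265 A_ack=2281 B_seq=2281 B_ack=5265
After event 7: A_seq=5265 A_ack=2397 B_seq=2397 B_ack=5265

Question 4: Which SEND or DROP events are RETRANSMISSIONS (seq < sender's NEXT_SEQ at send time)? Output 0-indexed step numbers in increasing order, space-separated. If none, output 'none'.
Answer: 4

Derivation:
Step 0: SEND seq=5000 -> fresh
Step 1: SEND seq=2000 -> fresh
Step 2: DROP seq=2138 -> fresh
Step 3: SEND seq=2182 -> fresh
Step 4: SEND seq=2138 -> retransmit
Step 5: SEND seq=2204 -> fresh
Step 6: SEND seq=5158 -> fresh
Step 7: SEND seq=2281 -> fresh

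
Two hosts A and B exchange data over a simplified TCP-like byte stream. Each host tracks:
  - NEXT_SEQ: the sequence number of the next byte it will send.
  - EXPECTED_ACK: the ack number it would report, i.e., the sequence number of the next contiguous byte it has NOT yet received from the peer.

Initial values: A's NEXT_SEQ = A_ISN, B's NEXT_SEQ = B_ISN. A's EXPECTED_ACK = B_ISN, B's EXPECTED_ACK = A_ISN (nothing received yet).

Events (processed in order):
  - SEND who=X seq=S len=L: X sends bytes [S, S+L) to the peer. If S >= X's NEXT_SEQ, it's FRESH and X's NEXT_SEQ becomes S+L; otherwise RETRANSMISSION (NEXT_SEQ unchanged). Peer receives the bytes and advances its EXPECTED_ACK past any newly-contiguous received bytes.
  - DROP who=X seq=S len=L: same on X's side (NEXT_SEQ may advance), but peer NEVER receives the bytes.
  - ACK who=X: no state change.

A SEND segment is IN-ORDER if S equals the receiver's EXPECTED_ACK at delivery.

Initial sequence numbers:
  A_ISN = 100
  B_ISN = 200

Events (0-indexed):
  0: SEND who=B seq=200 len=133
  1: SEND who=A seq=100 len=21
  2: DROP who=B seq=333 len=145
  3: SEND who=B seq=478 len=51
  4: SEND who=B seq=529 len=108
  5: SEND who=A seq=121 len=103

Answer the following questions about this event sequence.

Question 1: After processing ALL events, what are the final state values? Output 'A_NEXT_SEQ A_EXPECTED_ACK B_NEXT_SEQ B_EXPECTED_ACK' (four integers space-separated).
After event 0: A_seq=100 A_ack=333 B_seq=333 B_ack=100
After event 1: A_seq=121 A_ack=333 B_seq=333 B_ack=121
After event 2: A_seq=121 A_ack=333 B_seq=478 B_ack=121
After event 3: A_seq=121 A_ack=333 B_seq=529 B_ack=121
After event 4: A_seq=121 A_ack=333 B_seq=637 B_ack=121
After event 5: A_seq=224 A_ack=333 B_seq=637 B_ack=224

Answer: 224 333 637 224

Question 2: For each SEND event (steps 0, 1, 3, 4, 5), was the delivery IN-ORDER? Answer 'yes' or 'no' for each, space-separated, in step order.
Answer: yes yes no no yes

Derivation:
Step 0: SEND seq=200 -> in-order
Step 1: SEND seq=100 -> in-order
Step 3: SEND seq=478 -> out-of-order
Step 4: SEND seq=529 -> out-of-order
Step 5: SEND seq=121 -> in-order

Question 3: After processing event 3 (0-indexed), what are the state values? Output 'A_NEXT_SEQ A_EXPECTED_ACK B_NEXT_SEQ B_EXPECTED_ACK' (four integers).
After event 0: A_seq=100 A_ack=333 B_seq=333 B_ack=100
After event 1: A_seq=121 A_ack=333 B_seq=333 B_ack=121
After event 2: A_seq=121 A_ack=333 B_seq=478 B_ack=121
After event 3: A_seq=121 A_ack=333 B_seq=529 B_ack=121

121 333 529 121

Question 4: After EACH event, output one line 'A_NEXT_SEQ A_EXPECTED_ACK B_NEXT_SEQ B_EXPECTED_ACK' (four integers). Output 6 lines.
100 333 333 100
121 333 333 121
121 333 478 121
121 333 529 121
121 333 637 121
224 333 637 224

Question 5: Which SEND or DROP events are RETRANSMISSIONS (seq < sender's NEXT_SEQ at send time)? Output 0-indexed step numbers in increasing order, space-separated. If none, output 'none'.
Answer: none

Derivation:
Step 0: SEND seq=200 -> fresh
Step 1: SEND seq=100 -> fresh
Step 2: DROP seq=333 -> fresh
Step 3: SEND seq=478 -> fresh
Step 4: SEND seq=529 -> fresh
Step 5: SEND seq=121 -> fresh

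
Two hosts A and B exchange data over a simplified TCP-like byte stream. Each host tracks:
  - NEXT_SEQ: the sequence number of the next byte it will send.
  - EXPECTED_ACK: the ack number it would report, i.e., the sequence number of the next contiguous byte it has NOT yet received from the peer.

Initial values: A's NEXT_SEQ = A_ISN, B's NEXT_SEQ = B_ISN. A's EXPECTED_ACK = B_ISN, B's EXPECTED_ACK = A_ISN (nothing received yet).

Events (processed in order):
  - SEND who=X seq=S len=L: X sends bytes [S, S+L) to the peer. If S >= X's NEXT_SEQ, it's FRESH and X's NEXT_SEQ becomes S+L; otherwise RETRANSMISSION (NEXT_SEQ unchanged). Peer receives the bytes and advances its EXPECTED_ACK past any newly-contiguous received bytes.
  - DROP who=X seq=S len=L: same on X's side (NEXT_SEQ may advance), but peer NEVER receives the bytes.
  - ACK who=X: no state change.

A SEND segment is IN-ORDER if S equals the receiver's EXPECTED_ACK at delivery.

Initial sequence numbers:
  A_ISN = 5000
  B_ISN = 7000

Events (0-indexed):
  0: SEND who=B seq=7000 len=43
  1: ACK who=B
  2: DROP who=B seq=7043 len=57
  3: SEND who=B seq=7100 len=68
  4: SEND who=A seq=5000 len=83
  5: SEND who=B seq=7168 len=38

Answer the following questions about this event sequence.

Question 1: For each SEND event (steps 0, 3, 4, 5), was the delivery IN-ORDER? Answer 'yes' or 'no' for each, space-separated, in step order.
Step 0: SEND seq=7000 -> in-order
Step 3: SEND seq=7100 -> out-of-order
Step 4: SEND seq=5000 -> in-order
Step 5: SEND seq=7168 -> out-of-order

Answer: yes no yes no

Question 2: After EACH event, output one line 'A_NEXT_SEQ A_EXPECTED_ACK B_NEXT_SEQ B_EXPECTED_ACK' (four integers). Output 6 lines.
5000 7043 7043 5000
5000 7043 7043 5000
5000 7043 7100 5000
5000 7043 7168 5000
5083 7043 7168 5083
5083 7043 7206 5083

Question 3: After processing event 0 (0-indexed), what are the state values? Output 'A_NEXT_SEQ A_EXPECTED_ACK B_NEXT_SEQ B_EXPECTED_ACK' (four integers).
After event 0: A_seq=5000 A_ack=7043 B_seq=7043 B_ack=5000

5000 7043 7043 5000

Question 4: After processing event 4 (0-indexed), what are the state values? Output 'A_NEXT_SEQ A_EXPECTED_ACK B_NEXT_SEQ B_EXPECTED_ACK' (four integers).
After event 0: A_seq=5000 A_ack=7043 B_seq=7043 B_ack=5000
After event 1: A_seq=5000 A_ack=7043 B_seq=7043 B_ack=5000
After event 2: A_seq=5000 A_ack=7043 B_seq=7100 B_ack=5000
After event 3: A_seq=5000 A_ack=7043 B_seq=7168 B_ack=5000
After event 4: A_seq=5083 A_ack=7043 B_seq=7168 B_ack=5083

5083 7043 7168 5083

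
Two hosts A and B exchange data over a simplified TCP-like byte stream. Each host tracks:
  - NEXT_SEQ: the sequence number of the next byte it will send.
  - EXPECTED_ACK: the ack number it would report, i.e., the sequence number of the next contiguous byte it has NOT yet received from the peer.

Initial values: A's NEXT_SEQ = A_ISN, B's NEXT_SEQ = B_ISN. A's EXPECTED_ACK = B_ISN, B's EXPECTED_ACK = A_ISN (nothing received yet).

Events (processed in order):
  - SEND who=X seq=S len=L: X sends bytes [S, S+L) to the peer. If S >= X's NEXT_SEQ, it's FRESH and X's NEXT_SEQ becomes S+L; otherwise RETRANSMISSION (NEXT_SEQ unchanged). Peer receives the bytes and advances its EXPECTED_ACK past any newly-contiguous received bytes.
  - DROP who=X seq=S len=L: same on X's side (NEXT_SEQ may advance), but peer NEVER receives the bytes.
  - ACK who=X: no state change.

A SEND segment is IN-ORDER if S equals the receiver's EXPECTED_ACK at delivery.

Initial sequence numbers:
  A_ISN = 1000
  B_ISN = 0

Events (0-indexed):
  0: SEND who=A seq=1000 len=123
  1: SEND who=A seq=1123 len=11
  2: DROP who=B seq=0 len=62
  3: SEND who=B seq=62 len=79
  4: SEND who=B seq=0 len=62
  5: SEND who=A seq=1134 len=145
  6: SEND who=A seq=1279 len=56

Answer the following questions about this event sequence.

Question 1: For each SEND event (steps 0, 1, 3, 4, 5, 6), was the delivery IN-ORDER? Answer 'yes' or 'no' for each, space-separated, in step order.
Answer: yes yes no yes yes yes

Derivation:
Step 0: SEND seq=1000 -> in-order
Step 1: SEND seq=1123 -> in-order
Step 3: SEND seq=62 -> out-of-order
Step 4: SEND seq=0 -> in-order
Step 5: SEND seq=1134 -> in-order
Step 6: SEND seq=1279 -> in-order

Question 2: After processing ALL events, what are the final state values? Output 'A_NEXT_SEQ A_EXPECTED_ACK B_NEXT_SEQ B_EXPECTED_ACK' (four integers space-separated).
After event 0: A_seq=1123 A_ack=0 B_seq=0 B_ack=1123
After event 1: A_seq=1134 A_ack=0 B_seq=0 B_ack=1134
After event 2: A_seq=1134 A_ack=0 B_seq=62 B_ack=1134
After event 3: A_seq=1134 A_ack=0 B_seq=141 B_ack=1134
After event 4: A_seq=1134 A_ack=141 B_seq=141 B_ack=1134
After event 5: A_seq=1279 A_ack=141 B_seq=141 B_ack=1279
After event 6: A_seq=1335 A_ack=141 B_seq=141 B_ack=1335

Answer: 1335 141 141 1335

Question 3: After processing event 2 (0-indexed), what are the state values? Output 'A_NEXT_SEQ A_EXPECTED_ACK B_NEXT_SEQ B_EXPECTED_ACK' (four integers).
After event 0: A_seq=1123 A_ack=0 B_seq=0 B_ack=1123
After event 1: A_seq=1134 A_ack=0 B_seq=0 B_ack=1134
After event 2: A_seq=1134 A_ack=0 B_seq=62 B_ack=1134

1134 0 62 1134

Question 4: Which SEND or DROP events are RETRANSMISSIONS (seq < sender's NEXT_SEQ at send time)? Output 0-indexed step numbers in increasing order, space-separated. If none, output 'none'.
Step 0: SEND seq=1000 -> fresh
Step 1: SEND seq=1123 -> fresh
Step 2: DROP seq=0 -> fresh
Step 3: SEND seq=62 -> fresh
Step 4: SEND seq=0 -> retransmit
Step 5: SEND seq=1134 -> fresh
Step 6: SEND seq=1279 -> fresh

Answer: 4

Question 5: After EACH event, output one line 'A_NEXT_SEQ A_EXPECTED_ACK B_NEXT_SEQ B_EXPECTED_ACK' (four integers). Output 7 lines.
1123 0 0 1123
1134 0 0 1134
1134 0 62 1134
1134 0 141 1134
1134 141 141 1134
1279 141 141 1279
1335 141 141 1335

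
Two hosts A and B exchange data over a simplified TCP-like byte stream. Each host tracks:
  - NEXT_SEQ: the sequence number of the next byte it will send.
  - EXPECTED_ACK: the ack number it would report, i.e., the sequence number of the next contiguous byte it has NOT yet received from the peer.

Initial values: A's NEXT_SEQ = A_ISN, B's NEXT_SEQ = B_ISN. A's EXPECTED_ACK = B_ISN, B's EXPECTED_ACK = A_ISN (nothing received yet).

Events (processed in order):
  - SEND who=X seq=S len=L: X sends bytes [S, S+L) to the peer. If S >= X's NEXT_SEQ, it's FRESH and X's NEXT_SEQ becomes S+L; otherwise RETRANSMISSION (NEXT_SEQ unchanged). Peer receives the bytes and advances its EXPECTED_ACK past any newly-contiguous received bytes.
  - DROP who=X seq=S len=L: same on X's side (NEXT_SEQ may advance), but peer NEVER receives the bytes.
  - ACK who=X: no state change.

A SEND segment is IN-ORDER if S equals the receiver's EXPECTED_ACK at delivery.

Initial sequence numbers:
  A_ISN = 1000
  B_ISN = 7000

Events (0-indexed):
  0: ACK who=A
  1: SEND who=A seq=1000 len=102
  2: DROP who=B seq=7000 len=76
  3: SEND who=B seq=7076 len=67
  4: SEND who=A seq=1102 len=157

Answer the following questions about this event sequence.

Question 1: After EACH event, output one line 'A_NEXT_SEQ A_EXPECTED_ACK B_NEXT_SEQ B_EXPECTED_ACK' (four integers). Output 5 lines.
1000 7000 7000 1000
1102 7000 7000 1102
1102 7000 7076 1102
1102 7000 7143 1102
1259 7000 7143 1259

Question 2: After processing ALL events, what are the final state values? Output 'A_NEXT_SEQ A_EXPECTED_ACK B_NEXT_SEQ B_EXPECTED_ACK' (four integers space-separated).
Answer: 1259 7000 7143 1259

Derivation:
After event 0: A_seq=1000 A_ack=7000 B_seq=7000 B_ack=1000
After event 1: A_seq=1102 A_ack=7000 B_seq=7000 B_ack=1102
After event 2: A_seq=1102 A_ack=7000 B_seq=7076 B_ack=1102
After event 3: A_seq=1102 A_ack=7000 B_seq=7143 B_ack=1102
After event 4: A_seq=1259 A_ack=7000 B_seq=7143 B_ack=1259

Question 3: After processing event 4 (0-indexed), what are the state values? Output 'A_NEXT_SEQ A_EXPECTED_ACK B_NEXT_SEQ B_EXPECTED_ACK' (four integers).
After event 0: A_seq=1000 A_ack=7000 B_seq=7000 B_ack=1000
After event 1: A_seq=1102 A_ack=7000 B_seq=7000 B_ack=1102
After event 2: A_seq=1102 A_ack=7000 B_seq=7076 B_ack=1102
After event 3: A_seq=1102 A_ack=7000 B_seq=7143 B_ack=1102
After event 4: A_seq=1259 A_ack=7000 B_seq=7143 B_ack=1259

1259 7000 7143 1259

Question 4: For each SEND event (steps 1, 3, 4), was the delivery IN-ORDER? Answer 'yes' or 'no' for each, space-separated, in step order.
Answer: yes no yes

Derivation:
Step 1: SEND seq=1000 -> in-order
Step 3: SEND seq=7076 -> out-of-order
Step 4: SEND seq=1102 -> in-order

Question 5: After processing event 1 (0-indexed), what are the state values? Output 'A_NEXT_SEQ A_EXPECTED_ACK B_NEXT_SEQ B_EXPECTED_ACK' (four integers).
After event 0: A_seq=1000 A_ack=7000 B_seq=7000 B_ack=1000
After event 1: A_seq=1102 A_ack=7000 B_seq=7000 B_ack=1102

1102 7000 7000 1102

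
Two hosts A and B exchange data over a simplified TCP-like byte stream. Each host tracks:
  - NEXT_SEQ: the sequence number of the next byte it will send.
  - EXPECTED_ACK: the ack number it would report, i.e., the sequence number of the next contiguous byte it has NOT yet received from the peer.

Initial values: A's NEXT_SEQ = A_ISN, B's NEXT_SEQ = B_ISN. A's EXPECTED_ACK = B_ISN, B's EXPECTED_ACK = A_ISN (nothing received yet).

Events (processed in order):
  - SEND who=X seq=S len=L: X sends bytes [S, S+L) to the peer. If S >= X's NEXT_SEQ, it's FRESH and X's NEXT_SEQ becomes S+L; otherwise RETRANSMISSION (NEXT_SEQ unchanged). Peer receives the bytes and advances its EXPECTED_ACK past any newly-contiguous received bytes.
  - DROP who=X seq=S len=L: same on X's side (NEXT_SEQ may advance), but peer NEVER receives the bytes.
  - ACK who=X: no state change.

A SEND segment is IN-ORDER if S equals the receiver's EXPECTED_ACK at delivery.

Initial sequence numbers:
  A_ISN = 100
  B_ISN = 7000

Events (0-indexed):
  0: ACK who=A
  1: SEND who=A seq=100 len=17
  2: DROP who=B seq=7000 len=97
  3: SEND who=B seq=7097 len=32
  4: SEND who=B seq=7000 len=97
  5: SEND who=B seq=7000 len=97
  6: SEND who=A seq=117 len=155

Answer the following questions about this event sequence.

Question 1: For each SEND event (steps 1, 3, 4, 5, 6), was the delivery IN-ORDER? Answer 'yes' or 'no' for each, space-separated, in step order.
Step 1: SEND seq=100 -> in-order
Step 3: SEND seq=7097 -> out-of-order
Step 4: SEND seq=7000 -> in-order
Step 5: SEND seq=7000 -> out-of-order
Step 6: SEND seq=117 -> in-order

Answer: yes no yes no yes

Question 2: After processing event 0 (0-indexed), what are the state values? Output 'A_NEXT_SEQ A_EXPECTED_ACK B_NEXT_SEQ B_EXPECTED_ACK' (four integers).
After event 0: A_seq=100 A_ack=7000 B_seq=7000 B_ack=100

100 7000 7000 100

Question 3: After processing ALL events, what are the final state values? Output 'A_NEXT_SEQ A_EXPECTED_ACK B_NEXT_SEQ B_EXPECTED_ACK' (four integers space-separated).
After event 0: A_seq=100 A_ack=7000 B_seq=7000 B_ack=100
After event 1: A_seq=117 A_ack=7000 B_seq=7000 B_ack=117
After event 2: A_seq=117 A_ack=7000 B_seq=7097 B_ack=117
After event 3: A_seq=117 A_ack=7000 B_seq=7129 B_ack=117
After event 4: A_seq=117 A_ack=7129 B_seq=7129 B_ack=117
After event 5: A_seq=117 A_ack=7129 B_seq=7129 B_ack=117
After event 6: A_seq=272 A_ack=7129 B_seq=7129 B_ack=272

Answer: 272 7129 7129 272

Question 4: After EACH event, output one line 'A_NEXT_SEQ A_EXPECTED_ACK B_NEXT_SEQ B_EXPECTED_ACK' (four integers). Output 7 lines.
100 7000 7000 100
117 7000 7000 117
117 7000 7097 117
117 7000 7129 117
117 7129 7129 117
117 7129 7129 117
272 7129 7129 272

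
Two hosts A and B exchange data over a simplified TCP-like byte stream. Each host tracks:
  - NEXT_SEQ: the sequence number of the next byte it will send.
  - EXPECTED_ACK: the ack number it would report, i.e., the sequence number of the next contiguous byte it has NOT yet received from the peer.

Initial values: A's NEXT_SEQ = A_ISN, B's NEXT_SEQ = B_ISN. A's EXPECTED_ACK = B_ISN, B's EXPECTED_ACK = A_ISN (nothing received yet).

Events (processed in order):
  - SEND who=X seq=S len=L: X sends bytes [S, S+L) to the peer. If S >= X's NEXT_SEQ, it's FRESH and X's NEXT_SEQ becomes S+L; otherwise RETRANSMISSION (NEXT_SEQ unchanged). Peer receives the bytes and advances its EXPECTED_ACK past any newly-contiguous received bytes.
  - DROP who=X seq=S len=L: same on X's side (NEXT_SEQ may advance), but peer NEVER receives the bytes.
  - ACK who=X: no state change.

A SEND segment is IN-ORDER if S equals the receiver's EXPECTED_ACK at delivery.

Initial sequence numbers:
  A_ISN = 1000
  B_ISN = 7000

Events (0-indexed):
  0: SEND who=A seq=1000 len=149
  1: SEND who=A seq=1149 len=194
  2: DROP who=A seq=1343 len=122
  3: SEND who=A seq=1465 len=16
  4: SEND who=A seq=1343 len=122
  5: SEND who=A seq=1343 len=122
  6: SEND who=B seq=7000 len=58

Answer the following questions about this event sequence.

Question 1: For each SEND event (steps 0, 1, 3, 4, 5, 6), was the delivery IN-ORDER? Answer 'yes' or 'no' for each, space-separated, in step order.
Answer: yes yes no yes no yes

Derivation:
Step 0: SEND seq=1000 -> in-order
Step 1: SEND seq=1149 -> in-order
Step 3: SEND seq=1465 -> out-of-order
Step 4: SEND seq=1343 -> in-order
Step 5: SEND seq=1343 -> out-of-order
Step 6: SEND seq=7000 -> in-order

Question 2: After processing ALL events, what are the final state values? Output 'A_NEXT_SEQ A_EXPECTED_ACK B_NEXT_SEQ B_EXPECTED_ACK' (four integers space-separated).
Answer: 1481 7058 7058 1481

Derivation:
After event 0: A_seq=1149 A_ack=7000 B_seq=7000 B_ack=1149
After event 1: A_seq=1343 A_ack=7000 B_seq=7000 B_ack=1343
After event 2: A_seq=1465 A_ack=7000 B_seq=7000 B_ack=1343
After event 3: A_seq=1481 A_ack=7000 B_seq=7000 B_ack=1343
After event 4: A_seq=1481 A_ack=7000 B_seq=7000 B_ack=1481
After event 5: A_seq=1481 A_ack=7000 B_seq=7000 B_ack=1481
After event 6: A_seq=1481 A_ack=7058 B_seq=7058 B_ack=1481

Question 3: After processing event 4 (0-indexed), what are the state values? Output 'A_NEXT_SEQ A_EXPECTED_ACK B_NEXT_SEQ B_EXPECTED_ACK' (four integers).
After event 0: A_seq=1149 A_ack=7000 B_seq=7000 B_ack=1149
After event 1: A_seq=1343 A_ack=7000 B_seq=7000 B_ack=1343
After event 2: A_seq=1465 A_ack=7000 B_seq=7000 B_ack=1343
After event 3: A_seq=1481 A_ack=7000 B_seq=7000 B_ack=1343
After event 4: A_seq=1481 A_ack=7000 B_seq=7000 B_ack=1481

1481 7000 7000 1481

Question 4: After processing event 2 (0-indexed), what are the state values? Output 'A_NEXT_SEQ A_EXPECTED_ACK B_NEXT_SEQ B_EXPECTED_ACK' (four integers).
After event 0: A_seq=1149 A_ack=7000 B_seq=7000 B_ack=1149
After event 1: A_seq=1343 A_ack=7000 B_seq=7000 B_ack=1343
After event 2: A_seq=1465 A_ack=7000 B_seq=7000 B_ack=1343

1465 7000 7000 1343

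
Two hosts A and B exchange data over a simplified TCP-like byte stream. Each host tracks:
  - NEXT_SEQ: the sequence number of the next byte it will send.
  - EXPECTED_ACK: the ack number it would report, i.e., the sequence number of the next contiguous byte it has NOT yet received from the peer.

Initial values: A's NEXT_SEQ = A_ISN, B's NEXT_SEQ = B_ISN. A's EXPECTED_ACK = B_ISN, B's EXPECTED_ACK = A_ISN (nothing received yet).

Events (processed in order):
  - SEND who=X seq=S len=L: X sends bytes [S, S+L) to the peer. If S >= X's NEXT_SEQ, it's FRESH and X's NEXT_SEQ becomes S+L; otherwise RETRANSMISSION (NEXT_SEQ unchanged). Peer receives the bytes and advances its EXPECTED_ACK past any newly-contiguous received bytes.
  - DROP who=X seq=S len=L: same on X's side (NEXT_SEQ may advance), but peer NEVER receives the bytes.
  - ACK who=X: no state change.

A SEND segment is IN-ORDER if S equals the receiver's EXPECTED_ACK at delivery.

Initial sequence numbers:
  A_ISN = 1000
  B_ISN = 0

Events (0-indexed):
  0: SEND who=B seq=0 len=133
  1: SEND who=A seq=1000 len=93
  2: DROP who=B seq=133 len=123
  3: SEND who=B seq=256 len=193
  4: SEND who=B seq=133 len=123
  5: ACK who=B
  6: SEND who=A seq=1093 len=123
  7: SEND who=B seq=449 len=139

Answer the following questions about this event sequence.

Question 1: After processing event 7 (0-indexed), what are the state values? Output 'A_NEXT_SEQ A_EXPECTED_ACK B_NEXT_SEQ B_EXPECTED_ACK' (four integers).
After event 0: A_seq=1000 A_ack=133 B_seq=133 B_ack=1000
After event 1: A_seq=1093 A_ack=133 B_seq=133 B_ack=1093
After event 2: A_seq=1093 A_ack=133 B_seq=256 B_ack=1093
After event 3: A_seq=1093 A_ack=133 B_seq=449 B_ack=1093
After event 4: A_seq=1093 A_ack=449 B_seq=449 B_ack=1093
After event 5: A_seq=1093 A_ack=449 B_seq=449 B_ack=1093
After event 6: A_seq=1216 A_ack=449 B_seq=449 B_ack=1216
After event 7: A_seq=1216 A_ack=588 B_seq=588 B_ack=1216

1216 588 588 1216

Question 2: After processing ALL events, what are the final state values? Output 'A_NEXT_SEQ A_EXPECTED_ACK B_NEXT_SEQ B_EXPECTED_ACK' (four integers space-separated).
Answer: 1216 588 588 1216

Derivation:
After event 0: A_seq=1000 A_ack=133 B_seq=133 B_ack=1000
After event 1: A_seq=1093 A_ack=133 B_seq=133 B_ack=1093
After event 2: A_seq=1093 A_ack=133 B_seq=256 B_ack=1093
After event 3: A_seq=1093 A_ack=133 B_seq=449 B_ack=1093
After event 4: A_seq=1093 A_ack=449 B_seq=449 B_ack=1093
After event 5: A_seq=1093 A_ack=449 B_seq=449 B_ack=1093
After event 6: A_seq=1216 A_ack=449 B_seq=449 B_ack=1216
After event 7: A_seq=1216 A_ack=588 B_seq=588 B_ack=1216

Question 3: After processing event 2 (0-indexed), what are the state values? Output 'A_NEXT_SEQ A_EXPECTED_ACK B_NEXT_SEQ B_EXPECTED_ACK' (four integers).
After event 0: A_seq=1000 A_ack=133 B_seq=133 B_ack=1000
After event 1: A_seq=1093 A_ack=133 B_seq=133 B_ack=1093
After event 2: A_seq=1093 A_ack=133 B_seq=256 B_ack=1093

1093 133 256 1093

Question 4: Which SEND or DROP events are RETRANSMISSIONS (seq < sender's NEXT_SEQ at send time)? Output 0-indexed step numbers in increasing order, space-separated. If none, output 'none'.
Step 0: SEND seq=0 -> fresh
Step 1: SEND seq=1000 -> fresh
Step 2: DROP seq=133 -> fresh
Step 3: SEND seq=256 -> fresh
Step 4: SEND seq=133 -> retransmit
Step 6: SEND seq=1093 -> fresh
Step 7: SEND seq=449 -> fresh

Answer: 4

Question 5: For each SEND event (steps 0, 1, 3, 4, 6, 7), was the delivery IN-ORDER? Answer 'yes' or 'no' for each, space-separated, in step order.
Answer: yes yes no yes yes yes

Derivation:
Step 0: SEND seq=0 -> in-order
Step 1: SEND seq=1000 -> in-order
Step 3: SEND seq=256 -> out-of-order
Step 4: SEND seq=133 -> in-order
Step 6: SEND seq=1093 -> in-order
Step 7: SEND seq=449 -> in-order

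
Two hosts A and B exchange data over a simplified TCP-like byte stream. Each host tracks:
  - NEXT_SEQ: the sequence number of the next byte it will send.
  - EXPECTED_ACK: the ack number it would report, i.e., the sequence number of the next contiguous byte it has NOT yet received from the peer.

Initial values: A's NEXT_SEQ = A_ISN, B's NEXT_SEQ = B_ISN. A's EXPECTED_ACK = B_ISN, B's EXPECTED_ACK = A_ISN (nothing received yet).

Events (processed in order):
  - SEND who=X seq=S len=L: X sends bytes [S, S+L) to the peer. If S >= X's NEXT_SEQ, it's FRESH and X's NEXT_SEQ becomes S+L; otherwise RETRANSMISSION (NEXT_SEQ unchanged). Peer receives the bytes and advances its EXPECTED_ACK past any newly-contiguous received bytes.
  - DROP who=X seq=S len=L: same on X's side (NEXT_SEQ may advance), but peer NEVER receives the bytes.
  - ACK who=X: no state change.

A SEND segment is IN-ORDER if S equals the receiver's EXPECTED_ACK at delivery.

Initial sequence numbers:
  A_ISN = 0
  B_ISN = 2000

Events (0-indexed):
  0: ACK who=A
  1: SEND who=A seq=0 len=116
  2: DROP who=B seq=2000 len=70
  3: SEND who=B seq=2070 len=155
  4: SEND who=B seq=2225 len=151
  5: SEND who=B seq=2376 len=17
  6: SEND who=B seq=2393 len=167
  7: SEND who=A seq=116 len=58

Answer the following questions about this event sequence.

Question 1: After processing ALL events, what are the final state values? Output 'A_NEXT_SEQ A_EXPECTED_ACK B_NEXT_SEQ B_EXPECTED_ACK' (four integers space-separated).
Answer: 174 2000 2560 174

Derivation:
After event 0: A_seq=0 A_ack=2000 B_seq=2000 B_ack=0
After event 1: A_seq=116 A_ack=2000 B_seq=2000 B_ack=116
After event 2: A_seq=116 A_ack=2000 B_seq=2070 B_ack=116
After event 3: A_seq=116 A_ack=2000 B_seq=2225 B_ack=116
After event 4: A_seq=116 A_ack=2000 B_seq=2376 B_ack=116
After event 5: A_seq=116 A_ack=2000 B_seq=2393 B_ack=116
After event 6: A_seq=116 A_ack=2000 B_seq=2560 B_ack=116
After event 7: A_seq=174 A_ack=2000 B_seq=2560 B_ack=174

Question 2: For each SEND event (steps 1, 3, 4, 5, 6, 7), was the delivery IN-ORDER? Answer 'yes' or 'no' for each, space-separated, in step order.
Answer: yes no no no no yes

Derivation:
Step 1: SEND seq=0 -> in-order
Step 3: SEND seq=2070 -> out-of-order
Step 4: SEND seq=2225 -> out-of-order
Step 5: SEND seq=2376 -> out-of-order
Step 6: SEND seq=2393 -> out-of-order
Step 7: SEND seq=116 -> in-order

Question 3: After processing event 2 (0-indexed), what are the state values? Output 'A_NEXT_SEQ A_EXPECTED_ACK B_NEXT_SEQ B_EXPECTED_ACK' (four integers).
After event 0: A_seq=0 A_ack=2000 B_seq=2000 B_ack=0
After event 1: A_seq=116 A_ack=2000 B_seq=2000 B_ack=116
After event 2: A_seq=116 A_ack=2000 B_seq=2070 B_ack=116

116 2000 2070 116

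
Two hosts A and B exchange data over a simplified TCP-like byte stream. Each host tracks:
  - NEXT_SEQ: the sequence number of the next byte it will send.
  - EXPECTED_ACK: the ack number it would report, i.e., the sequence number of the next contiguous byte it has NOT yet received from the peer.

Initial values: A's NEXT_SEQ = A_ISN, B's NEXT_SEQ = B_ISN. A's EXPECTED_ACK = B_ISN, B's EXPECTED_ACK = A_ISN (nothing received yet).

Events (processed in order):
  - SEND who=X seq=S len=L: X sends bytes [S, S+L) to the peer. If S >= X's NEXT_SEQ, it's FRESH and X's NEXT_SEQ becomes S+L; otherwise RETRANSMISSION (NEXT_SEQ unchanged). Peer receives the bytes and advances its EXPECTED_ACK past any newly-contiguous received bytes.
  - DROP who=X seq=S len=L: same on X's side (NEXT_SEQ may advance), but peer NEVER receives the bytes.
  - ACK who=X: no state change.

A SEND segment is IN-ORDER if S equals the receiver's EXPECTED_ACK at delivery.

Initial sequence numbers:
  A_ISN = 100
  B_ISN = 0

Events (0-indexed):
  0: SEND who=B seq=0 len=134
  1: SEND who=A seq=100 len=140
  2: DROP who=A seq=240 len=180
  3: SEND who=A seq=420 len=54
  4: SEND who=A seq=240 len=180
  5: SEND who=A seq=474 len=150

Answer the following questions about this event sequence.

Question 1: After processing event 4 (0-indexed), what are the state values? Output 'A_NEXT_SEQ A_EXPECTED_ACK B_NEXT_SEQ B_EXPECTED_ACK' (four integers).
After event 0: A_seq=100 A_ack=134 B_seq=134 B_ack=100
After event 1: A_seq=240 A_ack=134 B_seq=134 B_ack=240
After event 2: A_seq=420 A_ack=134 B_seq=134 B_ack=240
After event 3: A_seq=474 A_ack=134 B_seq=134 B_ack=240
After event 4: A_seq=474 A_ack=134 B_seq=134 B_ack=474

474 134 134 474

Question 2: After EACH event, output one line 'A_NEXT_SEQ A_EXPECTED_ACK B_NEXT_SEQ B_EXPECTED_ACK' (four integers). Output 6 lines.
100 134 134 100
240 134 134 240
420 134 134 240
474 134 134 240
474 134 134 474
624 134 134 624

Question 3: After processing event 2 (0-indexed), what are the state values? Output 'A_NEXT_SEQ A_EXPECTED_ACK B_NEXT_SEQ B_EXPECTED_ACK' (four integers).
After event 0: A_seq=100 A_ack=134 B_seq=134 B_ack=100
After event 1: A_seq=240 A_ack=134 B_seq=134 B_ack=240
After event 2: A_seq=420 A_ack=134 B_seq=134 B_ack=240

420 134 134 240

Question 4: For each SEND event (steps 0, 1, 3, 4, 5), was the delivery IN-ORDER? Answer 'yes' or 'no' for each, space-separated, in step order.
Answer: yes yes no yes yes

Derivation:
Step 0: SEND seq=0 -> in-order
Step 1: SEND seq=100 -> in-order
Step 3: SEND seq=420 -> out-of-order
Step 4: SEND seq=240 -> in-order
Step 5: SEND seq=474 -> in-order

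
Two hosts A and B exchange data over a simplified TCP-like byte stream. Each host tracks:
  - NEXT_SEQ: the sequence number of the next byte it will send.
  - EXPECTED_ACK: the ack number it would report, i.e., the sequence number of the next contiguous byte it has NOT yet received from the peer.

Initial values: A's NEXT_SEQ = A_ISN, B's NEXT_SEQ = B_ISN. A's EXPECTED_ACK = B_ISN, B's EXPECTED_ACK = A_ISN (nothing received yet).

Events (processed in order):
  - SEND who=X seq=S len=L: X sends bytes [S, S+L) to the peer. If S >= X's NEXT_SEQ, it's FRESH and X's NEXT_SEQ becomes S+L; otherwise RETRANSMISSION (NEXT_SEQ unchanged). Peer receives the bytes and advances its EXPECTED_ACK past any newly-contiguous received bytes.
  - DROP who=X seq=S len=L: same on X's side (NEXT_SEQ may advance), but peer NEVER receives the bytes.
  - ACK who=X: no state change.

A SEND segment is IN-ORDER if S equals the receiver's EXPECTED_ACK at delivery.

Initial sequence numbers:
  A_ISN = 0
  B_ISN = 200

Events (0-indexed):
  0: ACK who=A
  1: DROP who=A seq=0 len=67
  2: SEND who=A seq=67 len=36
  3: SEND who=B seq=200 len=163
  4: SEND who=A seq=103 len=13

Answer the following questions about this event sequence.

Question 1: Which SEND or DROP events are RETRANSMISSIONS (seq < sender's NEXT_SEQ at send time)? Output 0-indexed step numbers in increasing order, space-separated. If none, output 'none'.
Answer: none

Derivation:
Step 1: DROP seq=0 -> fresh
Step 2: SEND seq=67 -> fresh
Step 3: SEND seq=200 -> fresh
Step 4: SEND seq=103 -> fresh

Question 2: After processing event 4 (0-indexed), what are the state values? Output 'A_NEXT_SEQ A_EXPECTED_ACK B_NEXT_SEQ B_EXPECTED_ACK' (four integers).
After event 0: A_seq=0 A_ack=200 B_seq=200 B_ack=0
After event 1: A_seq=67 A_ack=200 B_seq=200 B_ack=0
After event 2: A_seq=103 A_ack=200 B_seq=200 B_ack=0
After event 3: A_seq=103 A_ack=363 B_seq=363 B_ack=0
After event 4: A_seq=116 A_ack=363 B_seq=363 B_ack=0

116 363 363 0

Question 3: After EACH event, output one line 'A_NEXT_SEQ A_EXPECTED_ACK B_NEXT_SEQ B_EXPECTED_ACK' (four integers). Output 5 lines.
0 200 200 0
67 200 200 0
103 200 200 0
103 363 363 0
116 363 363 0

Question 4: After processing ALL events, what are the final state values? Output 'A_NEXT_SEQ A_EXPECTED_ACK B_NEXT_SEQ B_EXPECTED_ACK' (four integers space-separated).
Answer: 116 363 363 0

Derivation:
After event 0: A_seq=0 A_ack=200 B_seq=200 B_ack=0
After event 1: A_seq=67 A_ack=200 B_seq=200 B_ack=0
After event 2: A_seq=103 A_ack=200 B_seq=200 B_ack=0
After event 3: A_seq=103 A_ack=363 B_seq=363 B_ack=0
After event 4: A_seq=116 A_ack=363 B_seq=363 B_ack=0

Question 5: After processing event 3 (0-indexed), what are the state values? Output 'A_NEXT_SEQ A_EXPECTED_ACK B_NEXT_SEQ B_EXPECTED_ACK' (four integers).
After event 0: A_seq=0 A_ack=200 B_seq=200 B_ack=0
After event 1: A_seq=67 A_ack=200 B_seq=200 B_ack=0
After event 2: A_seq=103 A_ack=200 B_seq=200 B_ack=0
After event 3: A_seq=103 A_ack=363 B_seq=363 B_ack=0

103 363 363 0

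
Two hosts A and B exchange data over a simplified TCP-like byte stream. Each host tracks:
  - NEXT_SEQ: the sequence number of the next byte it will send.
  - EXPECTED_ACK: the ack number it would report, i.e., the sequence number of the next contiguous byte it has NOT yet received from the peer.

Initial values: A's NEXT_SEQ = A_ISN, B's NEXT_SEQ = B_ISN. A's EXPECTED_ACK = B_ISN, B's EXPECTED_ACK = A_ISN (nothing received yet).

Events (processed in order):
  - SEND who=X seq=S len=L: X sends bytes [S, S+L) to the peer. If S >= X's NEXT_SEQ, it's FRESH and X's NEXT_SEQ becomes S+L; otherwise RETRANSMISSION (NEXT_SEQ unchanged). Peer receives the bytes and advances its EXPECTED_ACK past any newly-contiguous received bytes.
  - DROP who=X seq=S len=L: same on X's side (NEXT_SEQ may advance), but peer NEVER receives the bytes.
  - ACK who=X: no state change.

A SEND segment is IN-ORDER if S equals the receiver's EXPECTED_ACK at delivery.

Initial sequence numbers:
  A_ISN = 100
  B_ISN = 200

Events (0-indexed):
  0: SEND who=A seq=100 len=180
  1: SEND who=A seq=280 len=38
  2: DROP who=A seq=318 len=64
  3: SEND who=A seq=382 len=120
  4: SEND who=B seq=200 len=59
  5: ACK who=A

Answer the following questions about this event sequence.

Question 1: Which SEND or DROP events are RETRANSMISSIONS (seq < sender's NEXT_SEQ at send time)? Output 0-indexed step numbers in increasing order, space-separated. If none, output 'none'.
Step 0: SEND seq=100 -> fresh
Step 1: SEND seq=280 -> fresh
Step 2: DROP seq=318 -> fresh
Step 3: SEND seq=382 -> fresh
Step 4: SEND seq=200 -> fresh

Answer: none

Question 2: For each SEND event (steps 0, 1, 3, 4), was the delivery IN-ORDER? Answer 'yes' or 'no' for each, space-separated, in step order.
Step 0: SEND seq=100 -> in-order
Step 1: SEND seq=280 -> in-order
Step 3: SEND seq=382 -> out-of-order
Step 4: SEND seq=200 -> in-order

Answer: yes yes no yes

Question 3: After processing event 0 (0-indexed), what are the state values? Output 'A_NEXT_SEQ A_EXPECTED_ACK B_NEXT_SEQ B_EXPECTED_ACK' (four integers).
After event 0: A_seq=280 A_ack=200 B_seq=200 B_ack=280

280 200 200 280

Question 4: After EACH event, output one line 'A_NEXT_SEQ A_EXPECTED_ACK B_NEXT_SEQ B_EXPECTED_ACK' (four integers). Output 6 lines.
280 200 200 280
318 200 200 318
382 200 200 318
502 200 200 318
502 259 259 318
502 259 259 318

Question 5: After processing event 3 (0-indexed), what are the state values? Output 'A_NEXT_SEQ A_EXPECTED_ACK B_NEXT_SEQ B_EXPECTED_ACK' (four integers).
After event 0: A_seq=280 A_ack=200 B_seq=200 B_ack=280
After event 1: A_seq=318 A_ack=200 B_seq=200 B_ack=318
After event 2: A_seq=382 A_ack=200 B_seq=200 B_ack=318
After event 3: A_seq=502 A_ack=200 B_seq=200 B_ack=318

502 200 200 318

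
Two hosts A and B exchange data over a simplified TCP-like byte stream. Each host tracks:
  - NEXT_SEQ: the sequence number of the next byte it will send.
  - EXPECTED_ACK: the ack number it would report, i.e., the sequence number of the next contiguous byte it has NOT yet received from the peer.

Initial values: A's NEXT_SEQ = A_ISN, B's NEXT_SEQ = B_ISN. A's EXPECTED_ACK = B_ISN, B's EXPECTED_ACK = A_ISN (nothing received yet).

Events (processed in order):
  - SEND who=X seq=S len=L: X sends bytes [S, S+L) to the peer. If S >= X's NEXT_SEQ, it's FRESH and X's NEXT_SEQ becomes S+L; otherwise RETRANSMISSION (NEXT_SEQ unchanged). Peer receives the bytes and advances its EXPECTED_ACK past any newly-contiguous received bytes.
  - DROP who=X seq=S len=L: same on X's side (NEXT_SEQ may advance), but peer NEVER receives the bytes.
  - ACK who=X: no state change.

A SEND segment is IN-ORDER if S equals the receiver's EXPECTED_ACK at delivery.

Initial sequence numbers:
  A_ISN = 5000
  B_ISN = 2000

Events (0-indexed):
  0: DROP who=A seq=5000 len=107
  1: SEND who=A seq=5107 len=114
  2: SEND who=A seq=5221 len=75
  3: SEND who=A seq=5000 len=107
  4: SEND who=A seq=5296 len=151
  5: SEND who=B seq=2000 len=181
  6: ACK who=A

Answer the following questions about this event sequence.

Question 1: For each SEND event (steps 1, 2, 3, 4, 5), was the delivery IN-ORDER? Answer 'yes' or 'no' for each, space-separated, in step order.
Step 1: SEND seq=5107 -> out-of-order
Step 2: SEND seq=5221 -> out-of-order
Step 3: SEND seq=5000 -> in-order
Step 4: SEND seq=5296 -> in-order
Step 5: SEND seq=2000 -> in-order

Answer: no no yes yes yes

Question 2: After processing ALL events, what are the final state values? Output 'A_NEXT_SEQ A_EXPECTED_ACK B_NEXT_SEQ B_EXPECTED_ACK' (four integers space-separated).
Answer: 5447 2181 2181 5447

Derivation:
After event 0: A_seq=5107 A_ack=2000 B_seq=2000 B_ack=5000
After event 1: A_seq=5221 A_ack=2000 B_seq=2000 B_ack=5000
After event 2: A_seq=5296 A_ack=2000 B_seq=2000 B_ack=5000
After event 3: A_seq=5296 A_ack=2000 B_seq=2000 B_ack=5296
After event 4: A_seq=5447 A_ack=2000 B_seq=2000 B_ack=5447
After event 5: A_seq=5447 A_ack=2181 B_seq=2181 B_ack=5447
After event 6: A_seq=5447 A_ack=2181 B_seq=2181 B_ack=5447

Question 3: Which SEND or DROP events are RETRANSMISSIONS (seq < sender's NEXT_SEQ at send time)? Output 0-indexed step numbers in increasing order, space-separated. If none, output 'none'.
Answer: 3

Derivation:
Step 0: DROP seq=5000 -> fresh
Step 1: SEND seq=5107 -> fresh
Step 2: SEND seq=5221 -> fresh
Step 3: SEND seq=5000 -> retransmit
Step 4: SEND seq=5296 -> fresh
Step 5: SEND seq=2000 -> fresh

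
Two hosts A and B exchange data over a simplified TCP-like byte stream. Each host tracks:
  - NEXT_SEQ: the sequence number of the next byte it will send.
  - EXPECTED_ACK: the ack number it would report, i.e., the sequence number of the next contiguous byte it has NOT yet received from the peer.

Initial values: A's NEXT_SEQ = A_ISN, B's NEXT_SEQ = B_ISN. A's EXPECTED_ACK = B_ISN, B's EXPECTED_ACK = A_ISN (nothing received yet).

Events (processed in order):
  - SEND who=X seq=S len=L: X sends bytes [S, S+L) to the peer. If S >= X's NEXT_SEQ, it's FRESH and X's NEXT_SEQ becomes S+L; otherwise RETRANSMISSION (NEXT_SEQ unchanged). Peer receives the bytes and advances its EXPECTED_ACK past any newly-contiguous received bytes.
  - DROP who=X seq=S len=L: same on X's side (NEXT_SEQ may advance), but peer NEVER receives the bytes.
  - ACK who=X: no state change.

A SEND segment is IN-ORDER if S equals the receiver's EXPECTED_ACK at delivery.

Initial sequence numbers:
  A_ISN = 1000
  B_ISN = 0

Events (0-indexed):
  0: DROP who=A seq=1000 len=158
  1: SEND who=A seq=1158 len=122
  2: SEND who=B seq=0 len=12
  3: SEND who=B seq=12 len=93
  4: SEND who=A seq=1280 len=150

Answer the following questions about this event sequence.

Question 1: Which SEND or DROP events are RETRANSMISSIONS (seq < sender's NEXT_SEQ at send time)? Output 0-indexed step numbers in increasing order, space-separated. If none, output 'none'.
Answer: none

Derivation:
Step 0: DROP seq=1000 -> fresh
Step 1: SEND seq=1158 -> fresh
Step 2: SEND seq=0 -> fresh
Step 3: SEND seq=12 -> fresh
Step 4: SEND seq=1280 -> fresh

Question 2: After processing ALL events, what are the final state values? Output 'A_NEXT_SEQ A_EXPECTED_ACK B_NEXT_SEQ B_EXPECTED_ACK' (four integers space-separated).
After event 0: A_seq=1158 A_ack=0 B_seq=0 B_ack=1000
After event 1: A_seq=1280 A_ack=0 B_seq=0 B_ack=1000
After event 2: A_seq=1280 A_ack=12 B_seq=12 B_ack=1000
After event 3: A_seq=1280 A_ack=105 B_seq=105 B_ack=1000
After event 4: A_seq=1430 A_ack=105 B_seq=105 B_ack=1000

Answer: 1430 105 105 1000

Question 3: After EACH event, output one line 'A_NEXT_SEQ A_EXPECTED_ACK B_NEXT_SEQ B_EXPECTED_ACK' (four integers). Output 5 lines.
1158 0 0 1000
1280 0 0 1000
1280 12 12 1000
1280 105 105 1000
1430 105 105 1000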